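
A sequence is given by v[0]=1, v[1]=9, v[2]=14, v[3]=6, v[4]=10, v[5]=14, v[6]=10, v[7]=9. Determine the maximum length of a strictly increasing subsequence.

Track the smallest tail for each achievable length (strict):
1 → extends → [1]
9 → extends → [1, 9]
14 → extends → [1, 9, 14]
6 → replaces 9 → [1, 6, 14]
10 → replaces 14 → [1, 6, 10]
14 → extends → [1, 6, 10, 14]
10 → already a tail → [1, 6, 10, 14]
9 → replaces 10 → [1, 6, 9, 14]
Four tails, so the longest strictly increasing subsequence has length 4 (e.g. 1, 9, 10, 14).

4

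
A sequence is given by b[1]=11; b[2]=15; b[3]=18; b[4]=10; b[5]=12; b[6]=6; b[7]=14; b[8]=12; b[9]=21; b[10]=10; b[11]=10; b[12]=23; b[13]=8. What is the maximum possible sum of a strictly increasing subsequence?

Let S[i] be the best sum of a strictly increasing subsequence ending at i:
i:      1  2  3  4  5  6  7  8  9 10 11 12 13
b[i]:  11 15 18 10 12  6 14 12 21 10 10 23  8
S:     11 26 44 10 23  6 37 23 65 16 16 88 14
Maximum is 88 (e.g. 11 + 15 + 18 + 21 + 23).

88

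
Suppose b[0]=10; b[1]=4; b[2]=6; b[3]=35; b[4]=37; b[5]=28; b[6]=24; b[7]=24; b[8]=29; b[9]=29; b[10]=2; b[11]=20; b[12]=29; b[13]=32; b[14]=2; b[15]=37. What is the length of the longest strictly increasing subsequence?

6

Track the smallest tail for each achievable length (strict):
10 → extends → [10]
4 → replaces 10 → [4]
6 → extends → [4, 6]
35 → extends → [4, 6, 35]
37 → extends → [4, 6, 35, 37]
28 → replaces 35 → [4, 6, 28, 37]
24 → replaces 28 → [4, 6, 24, 37]
24 → already a tail → [4, 6, 24, 37]
29 → replaces 37 → [4, 6, 24, 29]
29 → already a tail → [4, 6, 24, 29]
2 → replaces 4 → [2, 6, 24, 29]
20 → replaces 24 → [2, 6, 20, 29]
29 → already a tail → [2, 6, 20, 29]
32 → extends → [2, 6, 20, 29, 32]
2 → already a tail → [2, 6, 20, 29, 32]
37 → extends → [2, 6, 20, 29, 32, 37]
Six tails, so the longest strictly increasing subsequence has length 6 (e.g. 4, 6, 28, 29, 32, 37).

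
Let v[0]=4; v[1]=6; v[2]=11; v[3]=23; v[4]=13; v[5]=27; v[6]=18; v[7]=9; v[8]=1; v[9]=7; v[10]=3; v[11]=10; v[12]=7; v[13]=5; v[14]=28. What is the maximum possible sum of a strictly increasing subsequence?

99

Let S[i] be the best sum of a strictly increasing subsequence ending at i:
i:      0  1  2  3  4  5  6  7  8  9 10 11 12 13 14
v[i]:   4  6 11 23 13 27 18  9  1  7  3 10  7  5 28
S:      4 10 21 44 34 71 52 19  1 17  4 29 17  9 99
Maximum is 99 (e.g. 4 + 6 + 11 + 23 + 27 + 28).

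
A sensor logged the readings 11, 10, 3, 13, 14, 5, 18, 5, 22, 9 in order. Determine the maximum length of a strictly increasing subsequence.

Let dp[i] be the length of the longest such subsequence ending at index i:
i:      1  2  3  4  5  6  7  8  9 10
a[i]:  11 10  3 13 14  5 18  5 22  9
dp:     1  1  1  2  3  2  4  2  5  3
Maximum dp value is 5.

5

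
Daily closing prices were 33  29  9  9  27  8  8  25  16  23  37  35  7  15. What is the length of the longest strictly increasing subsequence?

Let dp[i] be the length of the longest such subsequence ending at index i:
i:      1  2  3  4  5  6  7  8  9 10 11 12 13 14
a[i]:  33 29  9  9 27  8  8 25 16 23 37 35  7 15
dp:     1  1  1  1  2  1  1  2  2  3  4  4  1  2
Maximum dp value is 4.

4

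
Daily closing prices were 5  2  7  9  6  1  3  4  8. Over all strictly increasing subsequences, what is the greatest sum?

21

Let S[i] be the best sum of a strictly increasing subsequence ending at i:
i:      1  2  3  4  5  6  7  8  9
a[i]:   5  2  7  9  6  1  3  4  8
S:      5  2 12 21 11  1  5  9 20
Maximum is 21 (e.g. 5 + 7 + 9).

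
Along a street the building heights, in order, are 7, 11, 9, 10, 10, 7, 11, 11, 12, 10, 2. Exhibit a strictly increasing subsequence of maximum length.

7, 9, 10, 11, 12

Patience tails give the LIS length; then backtrack through the dp parents:
7 → extends → [7]
11 → extends → [7, 11]
9 → replaces 11 → [7, 9]
10 → extends → [7, 9, 10]
10 → already a tail → [7, 9, 10]
7 → already a tail → [7, 9, 10]
11 → extends → [7, 9, 10, 11]
11 → already a tail → [7, 9, 10, 11]
12 → extends → [7, 9, 10, 11, 12]
10 → already a tail → [7, 9, 10, 11, 12]
2 → replaces 7 → [2, 9, 10, 11, 12]
Length 5; one witness is 7, 9, 10, 11, 12.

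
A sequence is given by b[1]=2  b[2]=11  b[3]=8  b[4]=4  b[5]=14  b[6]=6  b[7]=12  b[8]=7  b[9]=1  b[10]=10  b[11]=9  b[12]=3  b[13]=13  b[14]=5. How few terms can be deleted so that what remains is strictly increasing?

8

Fewest deletions = n − (longest strictly increasing subsequence).
Patience tails:
2 → extends → [2]
11 → extends → [2, 11]
8 → replaces 11 → [2, 8]
4 → replaces 8 → [2, 4]
14 → extends → [2, 4, 14]
6 → replaces 14 → [2, 4, 6]
12 → extends → [2, 4, 6, 12]
7 → replaces 12 → [2, 4, 6, 7]
1 → replaces 2 → [1, 4, 6, 7]
10 → extends → [1, 4, 6, 7, 10]
9 → replaces 10 → [1, 4, 6, 7, 9]
3 → replaces 4 → [1, 3, 6, 7, 9]
13 → extends → [1, 3, 6, 7, 9, 13]
5 → replaces 6 → [1, 3, 5, 7, 9, 13]
Longest strictly increasing subsequence has length 6, so deletions = 14 − 6 = 8.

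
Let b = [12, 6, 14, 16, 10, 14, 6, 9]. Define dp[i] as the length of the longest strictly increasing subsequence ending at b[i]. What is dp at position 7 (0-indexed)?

2

dp[i] = 1 + max{dp[j] : j<i, b[j]<b[i]} (or 1 if no such j):
i:      0  1  2  3  4  5  6  7
b[i]:  12  6 14 16 10 14  6  9
dp:     1  1  2  3  2  3  1  2
At index 7 the value is 2.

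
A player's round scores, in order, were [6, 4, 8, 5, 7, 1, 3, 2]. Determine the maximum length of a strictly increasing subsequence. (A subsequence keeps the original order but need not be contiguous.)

Let dp[i] be the length of the longest such subsequence ending at index i:
i:     1 2 3 4 5 6 7 8
a[i]:  6 4 8 5 7 1 3 2
dp:    1 1 2 2 3 1 2 2
Maximum dp value is 3.

3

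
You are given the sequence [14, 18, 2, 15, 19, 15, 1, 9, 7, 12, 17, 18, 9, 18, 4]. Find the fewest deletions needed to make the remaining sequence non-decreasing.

9

Fewest deletions = n − (longest non-decreasing subsequence).
i:      1  2  3  4  5  6  7  8  9 10 11 12 13 14 15
a[i]:  14 18  2 15 19 15  1  9  7 12 17 18  9 18  4
dp:     1  2  1  2  3  3  1  2  2  3  4  5  3  6  2
max dp = 6, so deletions = 15 − 6 = 9.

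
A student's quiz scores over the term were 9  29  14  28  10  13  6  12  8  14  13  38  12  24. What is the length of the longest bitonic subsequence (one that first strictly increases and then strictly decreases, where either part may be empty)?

inc[i] = longest strictly increasing subsequence ending at i; dec[i] = longest strictly decreasing subsequence starting at i:
i:      1  2  3  4  5  6  7  8  9 10 11 12 13 14
a[i]:   9 29 14 28 10 13  6 12  8 14 13 38 12 24
inc:    1  2  2  3  2  3  1  3  2  4  4  5  3  5
dec:    2  5  4  4  2  3  1  2  1  3  2  2  1  1
Best peak at i=2 (value 29): inc=2, dec=5, length 2+5−1 = 6.

6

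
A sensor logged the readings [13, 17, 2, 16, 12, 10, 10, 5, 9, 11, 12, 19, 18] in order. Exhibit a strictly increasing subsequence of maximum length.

2, 5, 9, 11, 12, 19

Patience tails give the LIS length; then backtrack through the dp parents:
13 → extends → [13]
17 → extends → [13, 17]
2 → replaces 13 → [2, 17]
16 → replaces 17 → [2, 16]
12 → replaces 16 → [2, 12]
10 → replaces 12 → [2, 10]
10 → already a tail → [2, 10]
5 → replaces 10 → [2, 5]
9 → extends → [2, 5, 9]
11 → extends → [2, 5, 9, 11]
12 → extends → [2, 5, 9, 11, 12]
19 → extends → [2, 5, 9, 11, 12, 19]
18 → replaces 19 → [2, 5, 9, 11, 12, 18]
Length 6; one witness is 2, 5, 9, 11, 12, 19.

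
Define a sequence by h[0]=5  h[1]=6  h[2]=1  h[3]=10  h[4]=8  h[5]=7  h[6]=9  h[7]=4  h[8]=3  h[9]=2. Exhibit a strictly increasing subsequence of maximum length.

Patience tails give the LIS length; then backtrack through the dp parents:
5 → extends → [5]
6 → extends → [5, 6]
1 → replaces 5 → [1, 6]
10 → extends → [1, 6, 10]
8 → replaces 10 → [1, 6, 8]
7 → replaces 8 → [1, 6, 7]
9 → extends → [1, 6, 7, 9]
4 → replaces 6 → [1, 4, 7, 9]
3 → replaces 4 → [1, 3, 7, 9]
2 → replaces 3 → [1, 2, 7, 9]
Length 4; one witness is 5, 6, 8, 9.

5, 6, 8, 9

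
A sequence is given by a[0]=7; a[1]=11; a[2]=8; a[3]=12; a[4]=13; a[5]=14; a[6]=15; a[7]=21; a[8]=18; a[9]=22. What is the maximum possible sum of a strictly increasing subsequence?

Let S[i] be the best sum of a strictly increasing subsequence ending at i:
i:       0   1   2   3   4   5   6   7   8   9
a[i]:    7  11   8  12  13  14  15  21  18  22
S:       7  18  15  30  43  57  72  93  90 115
Maximum is 115 (e.g. 7 + 11 + 12 + 13 + 14 + 15 + 21 + 22).

115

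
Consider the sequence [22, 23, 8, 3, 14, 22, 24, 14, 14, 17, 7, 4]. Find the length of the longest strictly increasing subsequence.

Let dp[i] be the length of the longest such subsequence ending at index i:
i:      1  2  3  4  5  6  7  8  9 10 11 12
a[i]:  22 23  8  3 14 22 24 14 14 17  7  4
dp:     1  2  1  1  2  3  4  2  2  3  2  2
Maximum dp value is 4.

4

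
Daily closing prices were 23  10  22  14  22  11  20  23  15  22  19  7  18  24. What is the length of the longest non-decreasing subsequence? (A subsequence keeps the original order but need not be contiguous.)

Track the smallest tail for each achievable length (allowing ties):
23 → extends → [23]
10 → replaces 23 → [10]
22 → extends → [10, 22]
14 → replaces 22 → [10, 14]
22 → extends → [10, 14, 22]
11 → replaces 14 → [10, 11, 22]
20 → replaces 22 → [10, 11, 20]
23 → extends → [10, 11, 20, 23]
15 → replaces 20 → [10, 11, 15, 23]
22 → replaces 23 → [10, 11, 15, 22]
19 → replaces 22 → [10, 11, 15, 19]
7 → replaces 10 → [7, 11, 15, 19]
18 → replaces 19 → [7, 11, 15, 18]
24 → extends → [7, 11, 15, 18, 24]
Five tails, so the longest non-decreasing subsequence has length 5 (e.g. 10, 22, 22, 23, 24).

5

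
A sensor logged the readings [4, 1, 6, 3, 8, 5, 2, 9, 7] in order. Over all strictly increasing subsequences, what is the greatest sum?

Let S[i] be the best sum of a strictly increasing subsequence ending at i:
i:      1  2  3  4  5  6  7  8  9
a[i]:   4  1  6  3  8  5  2  9  7
S:      4  1 10  4 18  9  3 27 17
Maximum is 27 (e.g. 4 + 6 + 8 + 9).

27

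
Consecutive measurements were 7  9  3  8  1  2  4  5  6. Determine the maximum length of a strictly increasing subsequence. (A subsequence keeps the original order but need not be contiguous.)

Track the smallest tail for each achievable length (strict):
7 → extends → [7]
9 → extends → [7, 9]
3 → replaces 7 → [3, 9]
8 → replaces 9 → [3, 8]
1 → replaces 3 → [1, 8]
2 → replaces 8 → [1, 2]
4 → extends → [1, 2, 4]
5 → extends → [1, 2, 4, 5]
6 → extends → [1, 2, 4, 5, 6]
Five tails, so the longest strictly increasing subsequence has length 5 (e.g. 1, 2, 4, 5, 6).

5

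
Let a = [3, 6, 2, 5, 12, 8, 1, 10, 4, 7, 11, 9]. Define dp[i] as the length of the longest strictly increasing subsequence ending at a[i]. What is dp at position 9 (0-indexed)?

dp[i] = 1 + max{dp[j] : j<i, a[j]<a[i]} (or 1 if no such j):
i:      0  1  2  3  4  5  6  7  8  9 10 11
a[i]:   3  6  2  5 12  8  1 10  4  7 11  9
dp:     1  2  1  2  3  3  1  4  2  3  5  4
At index 9 the value is 3.

3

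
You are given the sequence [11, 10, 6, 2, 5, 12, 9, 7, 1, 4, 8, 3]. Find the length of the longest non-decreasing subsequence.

4

Track the smallest tail for each achievable length (allowing ties):
11 → extends → [11]
10 → replaces 11 → [10]
6 → replaces 10 → [6]
2 → replaces 6 → [2]
5 → extends → [2, 5]
12 → extends → [2, 5, 12]
9 → replaces 12 → [2, 5, 9]
7 → replaces 9 → [2, 5, 7]
1 → replaces 2 → [1, 5, 7]
4 → replaces 5 → [1, 4, 7]
8 → extends → [1, 4, 7, 8]
3 → replaces 4 → [1, 3, 7, 8]
Four tails, so the longest non-decreasing subsequence has length 4 (e.g. 2, 5, 7, 8).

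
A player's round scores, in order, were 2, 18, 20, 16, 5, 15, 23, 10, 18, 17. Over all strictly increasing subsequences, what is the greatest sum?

63

Let S[i] be the best sum of a strictly increasing subsequence ending at i:
i:      1  2  3  4  5  6  7  8  9 10
a[i]:   2 18 20 16  5 15 23 10 18 17
S:      2 20 40 18  7 22 63 17 40 39
Maximum is 63 (e.g. 2 + 18 + 20 + 23).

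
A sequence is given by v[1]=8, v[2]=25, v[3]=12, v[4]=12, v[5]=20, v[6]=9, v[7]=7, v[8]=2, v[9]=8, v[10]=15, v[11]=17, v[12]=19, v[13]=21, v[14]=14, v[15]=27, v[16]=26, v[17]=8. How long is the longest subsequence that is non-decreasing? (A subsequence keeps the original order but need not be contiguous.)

8

Track the smallest tail for each achievable length (allowing ties):
8 → extends → [8]
25 → extends → [8, 25]
12 → replaces 25 → [8, 12]
12 → extends → [8, 12, 12]
20 → extends → [8, 12, 12, 20]
9 → replaces 12 → [8, 9, 12, 20]
7 → replaces 8 → [7, 9, 12, 20]
2 → replaces 7 → [2, 9, 12, 20]
8 → replaces 9 → [2, 8, 12, 20]
15 → replaces 20 → [2, 8, 12, 15]
17 → extends → [2, 8, 12, 15, 17]
19 → extends → [2, 8, 12, 15, 17, 19]
21 → extends → [2, 8, 12, 15, 17, 19, 21]
14 → replaces 15 → [2, 8, 12, 14, 17, 19, 21]
27 → extends → [2, 8, 12, 14, 17, 19, 21, 27]
26 → replaces 27 → [2, 8, 12, 14, 17, 19, 21, 26]
8 → replaces 12 → [2, 8, 8, 14, 17, 19, 21, 26]
Eight tails, so the longest non-decreasing subsequence has length 8 (e.g. 8, 12, 12, 15, 17, 19, 21, 27).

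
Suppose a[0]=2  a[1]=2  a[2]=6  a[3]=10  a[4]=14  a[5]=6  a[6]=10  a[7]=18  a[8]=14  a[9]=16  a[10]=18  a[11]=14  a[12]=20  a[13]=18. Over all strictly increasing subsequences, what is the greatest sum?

86

Let S[i] be the best sum of a strictly increasing subsequence ending at i:
i:      0  1  2  3  4  5  6  7  8  9 10 11 12 13
a[i]:   2  2  6 10 14  6 10 18 14 16 18 14 20 18
S:      2  2  8 18 32  8 18 50 32 48 66 32 86 66
Maximum is 86 (e.g. 2 + 6 + 10 + 14 + 16 + 18 + 20).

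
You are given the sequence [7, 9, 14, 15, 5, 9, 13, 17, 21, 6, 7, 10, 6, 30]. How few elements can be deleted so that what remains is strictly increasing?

7

Fewest deletions = n − (longest strictly increasing subsequence).
Patience tails:
7 → extends → [7]
9 → extends → [7, 9]
14 → extends → [7, 9, 14]
15 → extends → [7, 9, 14, 15]
5 → replaces 7 → [5, 9, 14, 15]
9 → already a tail → [5, 9, 14, 15]
13 → replaces 14 → [5, 9, 13, 15]
17 → extends → [5, 9, 13, 15, 17]
21 → extends → [5, 9, 13, 15, 17, 21]
6 → replaces 9 → [5, 6, 13, 15, 17, 21]
7 → replaces 13 → [5, 6, 7, 15, 17, 21]
10 → replaces 15 → [5, 6, 7, 10, 17, 21]
6 → already a tail → [5, 6, 7, 10, 17, 21]
30 → extends → [5, 6, 7, 10, 17, 21, 30]
Longest strictly increasing subsequence has length 7, so deletions = 14 − 7 = 7.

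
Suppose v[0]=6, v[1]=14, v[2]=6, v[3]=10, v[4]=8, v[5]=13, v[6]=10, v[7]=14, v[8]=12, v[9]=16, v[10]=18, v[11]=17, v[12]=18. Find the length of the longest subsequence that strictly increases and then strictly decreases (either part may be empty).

7

inc[i] = longest strictly increasing subsequence ending at i; dec[i] = longest strictly decreasing subsequence starting at i:
i:      0  1  2  3  4  5  6  7  8  9 10 11 12
v[i]:   6 14  6 10  8 13 10 14 12 16 18 17 18
inc:    1  2  1  2  2  3  3  4  4  5  6  6  7
dec:    1  3  1  2  1  2  1  2  1  1  2  1  1
Best peak at i=10 (value 18): inc=6, dec=2, length 6+2−1 = 7.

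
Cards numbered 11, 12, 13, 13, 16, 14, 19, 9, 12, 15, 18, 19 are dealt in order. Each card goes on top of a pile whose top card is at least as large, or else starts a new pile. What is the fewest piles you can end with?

The minimum number of non-increasing subsequences covering a sequence equals the length of its longest strictly increasing subsequence.
LIS length is 7 (e.g. 11, 12, 13, 14, 15, 18, 19), so 7 piles are needed.

7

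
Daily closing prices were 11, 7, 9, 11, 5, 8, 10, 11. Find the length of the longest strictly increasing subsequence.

4

Track the smallest tail for each achievable length (strict):
11 → extends → [11]
7 → replaces 11 → [7]
9 → extends → [7, 9]
11 → extends → [7, 9, 11]
5 → replaces 7 → [5, 9, 11]
8 → replaces 9 → [5, 8, 11]
10 → replaces 11 → [5, 8, 10]
11 → extends → [5, 8, 10, 11]
Four tails, so the longest strictly increasing subsequence has length 4 (e.g. 7, 9, 10, 11).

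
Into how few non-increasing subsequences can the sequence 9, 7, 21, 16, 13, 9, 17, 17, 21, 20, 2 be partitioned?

4

The minimum number of non-increasing subsequences covering a sequence equals the length of its longest strictly increasing subsequence.
LIS length is 4 (e.g. 9, 16, 17, 21), so 4 piles are needed.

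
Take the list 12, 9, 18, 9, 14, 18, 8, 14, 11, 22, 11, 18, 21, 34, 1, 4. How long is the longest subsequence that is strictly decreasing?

Negate each value so 'decreasing' becomes 'increasing', then run patience tails on the negated sequence:
-12 → extends → [-12]
-9 → extends → [-12, -9]
-18 → replaces -12 → [-18, -9]
-9 → already a tail → [-18, -9]
-14 → replaces -9 → [-18, -14]
-18 → already a tail → [-18, -14]
-8 → extends → [-18, -14, -8]
-14 → already a tail → [-18, -14, -8]
-11 → replaces -8 → [-18, -14, -11]
-22 → replaces -18 → [-22, -14, -11]
-11 → already a tail → [-22, -14, -11]
-18 → replaces -14 → [-22, -18, -11]
-21 → replaces -18 → [-22, -21, -11]
-34 → replaces -22 → [-34, -21, -11]
-1 → extends → [-34, -21, -11, -1]
-4 → replaces -1 → [-34, -21, -11, -4]
Four tails, so the longest strictly decreasing subsequence of the original has length 4.

4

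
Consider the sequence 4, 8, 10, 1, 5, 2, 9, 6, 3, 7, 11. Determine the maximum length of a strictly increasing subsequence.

5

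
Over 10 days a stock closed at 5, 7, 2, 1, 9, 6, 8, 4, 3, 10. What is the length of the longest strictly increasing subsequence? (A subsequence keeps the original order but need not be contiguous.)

Track the smallest tail for each achievable length (strict):
5 → extends → [5]
7 → extends → [5, 7]
2 → replaces 5 → [2, 7]
1 → replaces 2 → [1, 7]
9 → extends → [1, 7, 9]
6 → replaces 7 → [1, 6, 9]
8 → replaces 9 → [1, 6, 8]
4 → replaces 6 → [1, 4, 8]
3 → replaces 4 → [1, 3, 8]
10 → extends → [1, 3, 8, 10]
Four tails, so the longest strictly increasing subsequence has length 4 (e.g. 5, 7, 9, 10).

4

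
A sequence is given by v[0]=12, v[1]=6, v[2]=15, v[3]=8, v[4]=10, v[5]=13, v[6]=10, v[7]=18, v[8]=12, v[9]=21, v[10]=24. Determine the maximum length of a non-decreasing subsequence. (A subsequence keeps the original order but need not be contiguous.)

7

Track the smallest tail for each achievable length (allowing ties):
12 → extends → [12]
6 → replaces 12 → [6]
15 → extends → [6, 15]
8 → replaces 15 → [6, 8]
10 → extends → [6, 8, 10]
13 → extends → [6, 8, 10, 13]
10 → replaces 13 → [6, 8, 10, 10]
18 → extends → [6, 8, 10, 10, 18]
12 → replaces 18 → [6, 8, 10, 10, 12]
21 → extends → [6, 8, 10, 10, 12, 21]
24 → extends → [6, 8, 10, 10, 12, 21, 24]
Seven tails, so the longest non-decreasing subsequence has length 7 (e.g. 6, 8, 10, 13, 18, 21, 24).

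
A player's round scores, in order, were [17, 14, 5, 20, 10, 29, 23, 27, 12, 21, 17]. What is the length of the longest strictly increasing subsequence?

Track the smallest tail for each achievable length (strict):
17 → extends → [17]
14 → replaces 17 → [14]
5 → replaces 14 → [5]
20 → extends → [5, 20]
10 → replaces 20 → [5, 10]
29 → extends → [5, 10, 29]
23 → replaces 29 → [5, 10, 23]
27 → extends → [5, 10, 23, 27]
12 → replaces 23 → [5, 10, 12, 27]
21 → replaces 27 → [5, 10, 12, 21]
17 → replaces 21 → [5, 10, 12, 17]
Four tails, so the longest strictly increasing subsequence has length 4 (e.g. 17, 20, 23, 27).

4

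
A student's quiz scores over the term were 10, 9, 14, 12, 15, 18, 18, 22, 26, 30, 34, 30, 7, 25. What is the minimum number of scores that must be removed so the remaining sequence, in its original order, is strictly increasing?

6

Fewest deletions = n − (longest strictly increasing subsequence).
i:      1  2  3  4  5  6  7  8  9 10 11 12 13 14
a[i]:  10  9 14 12 15 18 18 22 26 30 34 30  7 25
dp:     1  1  2  2  3  4  4  5  6  7  8  7  1  6
max dp = 8, so deletions = 14 − 8 = 6.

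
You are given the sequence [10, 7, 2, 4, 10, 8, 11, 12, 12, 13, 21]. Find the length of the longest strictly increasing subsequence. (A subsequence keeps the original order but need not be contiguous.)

7

Track the smallest tail for each achievable length (strict):
10 → extends → [10]
7 → replaces 10 → [7]
2 → replaces 7 → [2]
4 → extends → [2, 4]
10 → extends → [2, 4, 10]
8 → replaces 10 → [2, 4, 8]
11 → extends → [2, 4, 8, 11]
12 → extends → [2, 4, 8, 11, 12]
12 → already a tail → [2, 4, 8, 11, 12]
13 → extends → [2, 4, 8, 11, 12, 13]
21 → extends → [2, 4, 8, 11, 12, 13, 21]
Seven tails, so the longest strictly increasing subsequence has length 7 (e.g. 2, 4, 10, 11, 12, 13, 21).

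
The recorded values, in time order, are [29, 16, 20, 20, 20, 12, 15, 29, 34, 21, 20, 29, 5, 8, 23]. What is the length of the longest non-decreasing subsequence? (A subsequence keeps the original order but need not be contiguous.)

Track the smallest tail for each achievable length (allowing ties):
29 → extends → [29]
16 → replaces 29 → [16]
20 → extends → [16, 20]
20 → extends → [16, 20, 20]
20 → extends → [16, 20, 20, 20]
12 → replaces 16 → [12, 20, 20, 20]
15 → replaces 20 → [12, 15, 20, 20]
29 → extends → [12, 15, 20, 20, 29]
34 → extends → [12, 15, 20, 20, 29, 34]
21 → replaces 29 → [12, 15, 20, 20, 21, 34]
20 → replaces 21 → [12, 15, 20, 20, 20, 34]
29 → replaces 34 → [12, 15, 20, 20, 20, 29]
5 → replaces 12 → [5, 15, 20, 20, 20, 29]
8 → replaces 15 → [5, 8, 20, 20, 20, 29]
23 → replaces 29 → [5, 8, 20, 20, 20, 23]
Six tails, so the longest non-decreasing subsequence has length 6 (e.g. 16, 20, 20, 20, 29, 34).

6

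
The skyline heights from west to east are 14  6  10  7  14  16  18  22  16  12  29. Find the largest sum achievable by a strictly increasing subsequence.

Let S[i] be the best sum of a strictly increasing subsequence ending at i:
i:       1   2   3   4   5   6   7   8   9  10  11
a[i]:   14   6  10   7  14  16  18  22  16  12  29
S:      14   6  16  13  30  46  64  86  46  28 115
Maximum is 115 (e.g. 6 + 10 + 14 + 16 + 18 + 22 + 29).

115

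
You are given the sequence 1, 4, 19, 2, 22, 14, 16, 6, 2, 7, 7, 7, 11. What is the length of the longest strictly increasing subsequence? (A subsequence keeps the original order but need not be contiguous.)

Track the smallest tail for each achievable length (strict):
1 → extends → [1]
4 → extends → [1, 4]
19 → extends → [1, 4, 19]
2 → replaces 4 → [1, 2, 19]
22 → extends → [1, 2, 19, 22]
14 → replaces 19 → [1, 2, 14, 22]
16 → replaces 22 → [1, 2, 14, 16]
6 → replaces 14 → [1, 2, 6, 16]
2 → already a tail → [1, 2, 6, 16]
7 → replaces 16 → [1, 2, 6, 7]
7 → already a tail → [1, 2, 6, 7]
7 → already a tail → [1, 2, 6, 7]
11 → extends → [1, 2, 6, 7, 11]
Five tails, so the longest strictly increasing subsequence has length 5 (e.g. 1, 4, 6, 7, 11).

5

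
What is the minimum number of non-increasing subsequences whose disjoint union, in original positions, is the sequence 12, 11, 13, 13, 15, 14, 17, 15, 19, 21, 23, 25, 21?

The minimum number of non-increasing subsequences covering a sequence equals the length of its longest strictly increasing subsequence.
LIS length is 8 (e.g. 12, 13, 15, 17, 19, 21, 23, 25), so 8 piles are needed.

8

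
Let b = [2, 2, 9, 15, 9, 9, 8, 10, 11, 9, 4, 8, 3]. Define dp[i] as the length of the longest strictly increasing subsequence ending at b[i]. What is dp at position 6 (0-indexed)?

dp[i] = 1 + max{dp[j] : j<i, b[j]<b[i]} (or 1 if no such j):
i:      0  1  2  3  4  5  6  7  8  9 10 11 12
b[i]:   2  2  9 15  9  9  8 10 11  9  4  8  3
dp:     1  1  2  3  2  2  2  3  4  3  2  3  2
At index 6 the value is 2.

2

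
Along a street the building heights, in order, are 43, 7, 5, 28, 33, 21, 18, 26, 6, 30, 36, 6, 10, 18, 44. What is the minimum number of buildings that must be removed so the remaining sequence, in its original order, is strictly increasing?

9

Fewest deletions = n − (longest strictly increasing subsequence).
i:      1  2  3  4  5  6  7  8  9 10 11 12 13 14 15
a[i]:  43  7  5 28 33 21 18 26  6 30 36  6 10 18 44
dp:     1  1  1  2  3  2  2  3  2  4  5  2  3  4  6
max dp = 6, so deletions = 15 − 6 = 9.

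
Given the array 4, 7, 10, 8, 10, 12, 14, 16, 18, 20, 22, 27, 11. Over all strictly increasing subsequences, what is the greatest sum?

Let S[i] be the best sum of a strictly increasing subsequence ending at i:
i:       1   2   3   4   5   6   7   8   9  10  11  12  13
a[i]:    4   7  10   8  10  12  14  16  18  20  22  27  11
S:       4  11  21  19  29  41  55  71  89 109 131 158  40
Maximum is 158 (e.g. 4 + 7 + 8 + 10 + 12 + 14 + 16 + 18 + 20 + 22 + 27).

158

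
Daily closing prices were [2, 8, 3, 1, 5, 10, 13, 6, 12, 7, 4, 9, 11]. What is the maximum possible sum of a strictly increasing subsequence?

Let S[i] be the best sum of a strictly increasing subsequence ending at i:
i:      1  2  3  4  5  6  7  8  9 10 11 12 13
a[i]:   2  8  3  1  5 10 13  6 12  7  4  9 11
S:      2 10  5  1 10 20 33 16 32 23  9 32 43
Maximum is 43 (e.g. 2 + 3 + 5 + 6 + 7 + 9 + 11).

43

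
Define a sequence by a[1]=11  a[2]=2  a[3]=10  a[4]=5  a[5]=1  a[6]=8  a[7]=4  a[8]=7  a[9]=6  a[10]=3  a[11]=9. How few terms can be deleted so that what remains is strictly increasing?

7

Fewest deletions = n − (longest strictly increasing subsequence).
Patience tails:
11 → extends → [11]
2 → replaces 11 → [2]
10 → extends → [2, 10]
5 → replaces 10 → [2, 5]
1 → replaces 2 → [1, 5]
8 → extends → [1, 5, 8]
4 → replaces 5 → [1, 4, 8]
7 → replaces 8 → [1, 4, 7]
6 → replaces 7 → [1, 4, 6]
3 → replaces 4 → [1, 3, 6]
9 → extends → [1, 3, 6, 9]
Longest strictly increasing subsequence has length 4, so deletions = 11 − 4 = 7.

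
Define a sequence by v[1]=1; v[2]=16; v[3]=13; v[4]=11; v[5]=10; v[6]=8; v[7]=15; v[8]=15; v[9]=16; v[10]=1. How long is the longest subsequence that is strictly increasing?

Let dp[i] be the length of the longest such subsequence ending at index i:
i:      1  2  3  4  5  6  7  8  9 10
v[i]:   1 16 13 11 10  8 15 15 16  1
dp:     1  2  2  2  2  2  3  3  4  1
Maximum dp value is 4.

4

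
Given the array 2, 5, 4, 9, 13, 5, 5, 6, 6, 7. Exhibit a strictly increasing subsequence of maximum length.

2, 4, 5, 6, 7

Patience tails give the LIS length; then backtrack through the dp parents:
2 → extends → [2]
5 → extends → [2, 5]
4 → replaces 5 → [2, 4]
9 → extends → [2, 4, 9]
13 → extends → [2, 4, 9, 13]
5 → replaces 9 → [2, 4, 5, 13]
5 → already a tail → [2, 4, 5, 13]
6 → replaces 13 → [2, 4, 5, 6]
6 → already a tail → [2, 4, 5, 6]
7 → extends → [2, 4, 5, 6, 7]
Length 5; one witness is 2, 4, 5, 6, 7.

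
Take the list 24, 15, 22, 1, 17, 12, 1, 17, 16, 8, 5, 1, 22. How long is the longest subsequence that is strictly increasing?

Let dp[i] be the length of the longest such subsequence ending at index i:
i:      1  2  3  4  5  6  7  8  9 10 11 12 13
a[i]:  24 15 22  1 17 12  1 17 16  8  5  1 22
dp:     1  1  2  1  2  2  1  3  3  2  2  1  4
Maximum dp value is 4.

4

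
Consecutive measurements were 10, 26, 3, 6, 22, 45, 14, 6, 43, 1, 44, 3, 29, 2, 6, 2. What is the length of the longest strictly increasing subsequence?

5

Track the smallest tail for each achievable length (strict):
10 → extends → [10]
26 → extends → [10, 26]
3 → replaces 10 → [3, 26]
6 → replaces 26 → [3, 6]
22 → extends → [3, 6, 22]
45 → extends → [3, 6, 22, 45]
14 → replaces 22 → [3, 6, 14, 45]
6 → already a tail → [3, 6, 14, 45]
43 → replaces 45 → [3, 6, 14, 43]
1 → replaces 3 → [1, 6, 14, 43]
44 → extends → [1, 6, 14, 43, 44]
3 → replaces 6 → [1, 3, 14, 43, 44]
29 → replaces 43 → [1, 3, 14, 29, 44]
2 → replaces 3 → [1, 2, 14, 29, 44]
6 → replaces 14 → [1, 2, 6, 29, 44]
2 → already a tail → [1, 2, 6, 29, 44]
Five tails, so the longest strictly increasing subsequence has length 5 (e.g. 3, 6, 22, 43, 44).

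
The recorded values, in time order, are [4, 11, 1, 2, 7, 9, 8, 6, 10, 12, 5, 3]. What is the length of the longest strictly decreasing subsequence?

Let dp[i] be the longest strictly decreasing subsequence ending at i:
i:      1  2  3  4  5  6  7  8  9 10 11 12
a[i]:   4 11  1  2  7  9  8  6 10 12  5  3
dp:     1  1  2  2  2  2  3  4  2  1  5  6
Maximum is 6.

6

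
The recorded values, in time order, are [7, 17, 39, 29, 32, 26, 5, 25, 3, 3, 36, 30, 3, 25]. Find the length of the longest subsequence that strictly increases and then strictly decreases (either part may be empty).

7

inc[i] = longest strictly increasing subsequence ending at i; dec[i] = longest strictly decreasing subsequence starting at i:
i:      1  2  3  4  5  6  7  8  9 10 11 12 13 14
a[i]:   7 17 39 29 32 26  5 25  3  3 36 30  3 25
inc:    1  2  3  3  4  3  1  3  1  1  5  4  1  3
dec:    3  3  5  4  4  3  2  2  1  1  3  2  1  1
Best peak at i=3 (value 39): inc=3, dec=5, length 3+5−1 = 7.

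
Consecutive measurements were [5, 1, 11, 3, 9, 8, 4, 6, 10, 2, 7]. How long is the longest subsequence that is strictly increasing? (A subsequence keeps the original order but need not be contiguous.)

Let dp[i] be the length of the longest such subsequence ending at index i:
i:      1  2  3  4  5  6  7  8  9 10 11
a[i]:   5  1 11  3  9  8  4  6 10  2  7
dp:     1  1  2  2  3  3  3  4  5  2  5
Maximum dp value is 5.

5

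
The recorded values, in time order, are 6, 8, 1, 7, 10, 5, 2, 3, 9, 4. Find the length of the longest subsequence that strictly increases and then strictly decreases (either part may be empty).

inc[i] = longest strictly increasing subsequence ending at i; dec[i] = longest strictly decreasing subsequence starting at i:
i:      1  2  3  4  5  6  7  8  9 10
a[i]:   6  8  1  7 10  5  2  3  9  4
inc:    1  2  1  2  3  2  2  3  4  4
dec:    3  4  1  3  3  2  1  1  2  1
Best peak at i=2 (value 8): inc=2, dec=4, length 2+4−1 = 5.

5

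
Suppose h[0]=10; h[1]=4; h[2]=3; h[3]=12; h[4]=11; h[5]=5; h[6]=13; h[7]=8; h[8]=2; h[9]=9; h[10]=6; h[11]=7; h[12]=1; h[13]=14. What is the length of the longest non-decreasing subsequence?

5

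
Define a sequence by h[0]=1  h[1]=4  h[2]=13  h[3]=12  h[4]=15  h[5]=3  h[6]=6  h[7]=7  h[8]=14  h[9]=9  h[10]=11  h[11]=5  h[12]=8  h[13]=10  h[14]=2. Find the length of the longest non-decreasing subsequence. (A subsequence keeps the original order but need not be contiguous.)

Track the smallest tail for each achievable length (allowing ties):
1 → extends → [1]
4 → extends → [1, 4]
13 → extends → [1, 4, 13]
12 → replaces 13 → [1, 4, 12]
15 → extends → [1, 4, 12, 15]
3 → replaces 4 → [1, 3, 12, 15]
6 → replaces 12 → [1, 3, 6, 15]
7 → replaces 15 → [1, 3, 6, 7]
14 → extends → [1, 3, 6, 7, 14]
9 → replaces 14 → [1, 3, 6, 7, 9]
11 → extends → [1, 3, 6, 7, 9, 11]
5 → replaces 6 → [1, 3, 5, 7, 9, 11]
8 → replaces 9 → [1, 3, 5, 7, 8, 11]
10 → replaces 11 → [1, 3, 5, 7, 8, 10]
2 → replaces 3 → [1, 2, 5, 7, 8, 10]
Six tails, so the longest non-decreasing subsequence has length 6 (e.g. 1, 4, 6, 7, 9, 11).

6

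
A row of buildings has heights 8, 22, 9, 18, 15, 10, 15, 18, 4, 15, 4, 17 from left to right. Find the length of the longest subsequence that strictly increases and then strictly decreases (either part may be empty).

inc[i] = longest strictly increasing subsequence ending at i; dec[i] = longest strictly decreasing subsequence starting at i:
i:      1  2  3  4  5  6  7  8  9 10 11 12
a[i]:   8 22  9 18 15 10 15 18  4 15  4 17
inc:    1  2  2  3  3  3  4  5  1  4  1  5
dec:    2  5  2  4  3  2  2  3  1  2  1  1
Best peak at i=8 (value 18): inc=5, dec=3, length 5+3−1 = 7.

7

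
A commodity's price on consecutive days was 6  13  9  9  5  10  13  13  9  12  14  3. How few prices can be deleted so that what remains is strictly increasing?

7

Fewest deletions = n − (longest strictly increasing subsequence).
Patience tails:
6 → extends → [6]
13 → extends → [6, 13]
9 → replaces 13 → [6, 9]
9 → already a tail → [6, 9]
5 → replaces 6 → [5, 9]
10 → extends → [5, 9, 10]
13 → extends → [5, 9, 10, 13]
13 → already a tail → [5, 9, 10, 13]
9 → already a tail → [5, 9, 10, 13]
12 → replaces 13 → [5, 9, 10, 12]
14 → extends → [5, 9, 10, 12, 14]
3 → replaces 5 → [3, 9, 10, 12, 14]
Longest strictly increasing subsequence has length 5, so deletions = 12 − 5 = 7.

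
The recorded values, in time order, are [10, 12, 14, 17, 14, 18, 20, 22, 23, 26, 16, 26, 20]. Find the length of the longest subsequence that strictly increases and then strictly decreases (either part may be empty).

10

inc[i] = longest strictly increasing subsequence ending at i; dec[i] = longest strictly decreasing subsequence starting at i:
i:      1  2  3  4  5  6  7  8  9 10 11 12 13
a[i]:  10 12 14 17 14 18 20 22 23 26 16 26 20
inc:    1  2  3  4  3  5  6  7  8  9  4  9  6
dec:    1  1  1  2  1  2  2  2  2  2  1  2  1
Best peak at i=10 (value 26): inc=9, dec=2, length 9+2−1 = 10.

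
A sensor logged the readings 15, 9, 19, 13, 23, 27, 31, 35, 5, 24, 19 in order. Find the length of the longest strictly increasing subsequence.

Track the smallest tail for each achievable length (strict):
15 → extends → [15]
9 → replaces 15 → [9]
19 → extends → [9, 19]
13 → replaces 19 → [9, 13]
23 → extends → [9, 13, 23]
27 → extends → [9, 13, 23, 27]
31 → extends → [9, 13, 23, 27, 31]
35 → extends → [9, 13, 23, 27, 31, 35]
5 → replaces 9 → [5, 13, 23, 27, 31, 35]
24 → replaces 27 → [5, 13, 23, 24, 31, 35]
19 → replaces 23 → [5, 13, 19, 24, 31, 35]
Six tails, so the longest strictly increasing subsequence has length 6 (e.g. 15, 19, 23, 27, 31, 35).

6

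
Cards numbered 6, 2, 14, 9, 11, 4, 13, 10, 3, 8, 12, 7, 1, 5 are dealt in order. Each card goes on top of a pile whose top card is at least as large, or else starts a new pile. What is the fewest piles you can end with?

4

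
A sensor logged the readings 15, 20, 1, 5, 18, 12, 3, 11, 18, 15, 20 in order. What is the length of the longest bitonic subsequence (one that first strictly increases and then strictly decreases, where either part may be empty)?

5

inc[i] = longest strictly increasing subsequence ending at i; dec[i] = longest strictly decreasing subsequence starting at i:
i:      1  2  3  4  5  6  7  8  9 10 11
a[i]:  15 20  1  5 18 12  3 11 18 15 20
inc:    1  2  1  2  3  3  2  3  4  4  5
dec:    3  4  1  2  3  2  1  1  2  1  1
Best peak at i=2 (value 20): inc=2, dec=4, length 2+4−1 = 5.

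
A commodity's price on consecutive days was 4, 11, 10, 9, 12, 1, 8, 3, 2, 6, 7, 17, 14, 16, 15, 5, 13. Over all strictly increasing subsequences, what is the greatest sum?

57

Let S[i] be the best sum of a strictly increasing subsequence ending at i:
i:      1  2  3  4  5  6  7  8  9 10 11 12 13 14 15 16 17
a[i]:   4 11 10  9 12  1  8  3  2  6  7 17 14 16 15  5 13
S:      4 15 14 13 27  1 12  4  3 10 17 44 41 57 56  9 40
Maximum is 57 (e.g. 4 + 11 + 12 + 14 + 16).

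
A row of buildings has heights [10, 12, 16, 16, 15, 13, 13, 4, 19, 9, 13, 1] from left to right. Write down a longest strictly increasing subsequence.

Patience tails give the LIS length; then backtrack through the dp parents:
10 → extends → [10]
12 → extends → [10, 12]
16 → extends → [10, 12, 16]
16 → already a tail → [10, 12, 16]
15 → replaces 16 → [10, 12, 15]
13 → replaces 15 → [10, 12, 13]
13 → already a tail → [10, 12, 13]
4 → replaces 10 → [4, 12, 13]
19 → extends → [4, 12, 13, 19]
9 → replaces 12 → [4, 9, 13, 19]
13 → already a tail → [4, 9, 13, 19]
1 → replaces 4 → [1, 9, 13, 19]
Length 4; one witness is 10, 12, 16, 19.

10, 12, 16, 19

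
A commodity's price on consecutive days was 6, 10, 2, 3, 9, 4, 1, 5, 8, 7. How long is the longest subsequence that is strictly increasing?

5

Track the smallest tail for each achievable length (strict):
6 → extends → [6]
10 → extends → [6, 10]
2 → replaces 6 → [2, 10]
3 → replaces 10 → [2, 3]
9 → extends → [2, 3, 9]
4 → replaces 9 → [2, 3, 4]
1 → replaces 2 → [1, 3, 4]
5 → extends → [1, 3, 4, 5]
8 → extends → [1, 3, 4, 5, 8]
7 → replaces 8 → [1, 3, 4, 5, 7]
Five tails, so the longest strictly increasing subsequence has length 5 (e.g. 2, 3, 4, 5, 8).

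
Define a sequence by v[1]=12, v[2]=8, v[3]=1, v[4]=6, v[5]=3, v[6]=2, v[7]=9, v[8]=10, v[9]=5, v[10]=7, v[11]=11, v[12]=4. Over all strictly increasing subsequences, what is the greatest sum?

38

Let S[i] be the best sum of a strictly increasing subsequence ending at i:
i:      1  2  3  4  5  6  7  8  9 10 11 12
v[i]:  12  8  1  6  3  2  9 10  5  7 11  4
S:     12  8  1  7  4  3 17 27  9 16 38  8
Maximum is 38 (e.g. 8 + 9 + 10 + 11).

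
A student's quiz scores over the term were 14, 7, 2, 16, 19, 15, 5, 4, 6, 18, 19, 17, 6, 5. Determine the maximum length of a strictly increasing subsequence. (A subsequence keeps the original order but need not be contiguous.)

Track the smallest tail for each achievable length (strict):
14 → extends → [14]
7 → replaces 14 → [7]
2 → replaces 7 → [2]
16 → extends → [2, 16]
19 → extends → [2, 16, 19]
15 → replaces 16 → [2, 15, 19]
5 → replaces 15 → [2, 5, 19]
4 → replaces 5 → [2, 4, 19]
6 → replaces 19 → [2, 4, 6]
18 → extends → [2, 4, 6, 18]
19 → extends → [2, 4, 6, 18, 19]
17 → replaces 18 → [2, 4, 6, 17, 19]
6 → already a tail → [2, 4, 6, 17, 19]
5 → replaces 6 → [2, 4, 5, 17, 19]
Five tails, so the longest strictly increasing subsequence has length 5 (e.g. 2, 5, 6, 18, 19).

5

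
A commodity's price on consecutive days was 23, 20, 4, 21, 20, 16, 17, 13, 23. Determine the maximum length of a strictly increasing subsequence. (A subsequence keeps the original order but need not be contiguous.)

4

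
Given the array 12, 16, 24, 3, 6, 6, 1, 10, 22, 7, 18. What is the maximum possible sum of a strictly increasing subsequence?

Let S[i] be the best sum of a strictly increasing subsequence ending at i:
i:      1  2  3  4  5  6  7  8  9 10 11
a[i]:  12 16 24  3  6  6  1 10 22  7 18
S:     12 28 52  3  9  9  1 19 50 16 46
Maximum is 52 (e.g. 12 + 16 + 24).

52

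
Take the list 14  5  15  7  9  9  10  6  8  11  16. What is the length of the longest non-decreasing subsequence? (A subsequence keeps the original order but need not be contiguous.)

7

Track the smallest tail for each achievable length (allowing ties):
14 → extends → [14]
5 → replaces 14 → [5]
15 → extends → [5, 15]
7 → replaces 15 → [5, 7]
9 → extends → [5, 7, 9]
9 → extends → [5, 7, 9, 9]
10 → extends → [5, 7, 9, 9, 10]
6 → replaces 7 → [5, 6, 9, 9, 10]
8 → replaces 9 → [5, 6, 8, 9, 10]
11 → extends → [5, 6, 8, 9, 10, 11]
16 → extends → [5, 6, 8, 9, 10, 11, 16]
Seven tails, so the longest non-decreasing subsequence has length 7 (e.g. 5, 7, 9, 9, 10, 11, 16).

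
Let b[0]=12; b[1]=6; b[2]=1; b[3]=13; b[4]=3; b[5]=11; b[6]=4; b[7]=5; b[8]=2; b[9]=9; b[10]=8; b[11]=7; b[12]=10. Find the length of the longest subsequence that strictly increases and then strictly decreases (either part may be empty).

inc[i] = longest strictly increasing subsequence ending at i; dec[i] = longest strictly decreasing subsequence starting at i:
i:      0  1  2  3  4  5  6  7  8  9 10 11 12
b[i]:  12  6  1 13  3 11  4  5  2  9  8  7 10
inc:    1  1  1  2  2  3  3  4  2  5  5  5  6
dec:    5  3  1  5  2  4  2  2  1  3  2  1  1
Best peak at i=9 (value 9): inc=5, dec=3, length 5+3−1 = 7.

7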